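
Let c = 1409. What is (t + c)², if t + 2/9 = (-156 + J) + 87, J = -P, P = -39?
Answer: 153983281/81 ≈ 1.9010e+6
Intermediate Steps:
J = 39 (J = -1*(-39) = 39)
t = -272/9 (t = -2/9 + ((-156 + 39) + 87) = -2/9 + (-117 + 87) = -2/9 - 30 = -272/9 ≈ -30.222)
(t + c)² = (-272/9 + 1409)² = (12409/9)² = 153983281/81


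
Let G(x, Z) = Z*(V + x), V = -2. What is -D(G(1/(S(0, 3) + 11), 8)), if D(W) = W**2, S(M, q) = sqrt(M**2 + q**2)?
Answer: -11664/49 ≈ -238.04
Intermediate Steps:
G(x, Z) = Z*(-2 + x)
-D(G(1/(S(0, 3) + 11), 8)) = -(8*(-2 + 1/(sqrt(0**2 + 3**2) + 11)))**2 = -(8*(-2 + 1/(sqrt(0 + 9) + 11)))**2 = -(8*(-2 + 1/(sqrt(9) + 11)))**2 = -(8*(-2 + 1/(3 + 11)))**2 = -(8*(-2 + 1/14))**2 = -(8*(-27/14))**2 = -(-108/7)**2 = -1*11664/49 = -11664/49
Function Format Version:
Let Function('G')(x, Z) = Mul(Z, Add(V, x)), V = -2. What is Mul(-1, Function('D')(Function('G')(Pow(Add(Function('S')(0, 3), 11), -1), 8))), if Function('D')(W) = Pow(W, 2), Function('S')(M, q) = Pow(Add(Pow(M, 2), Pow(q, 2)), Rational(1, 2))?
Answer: Rational(-11664, 49) ≈ -238.04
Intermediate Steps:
Function('G')(x, Z) = Mul(Z, Add(-2, x))
Mul(-1, Function('D')(Function('G')(Pow(Add(Function('S')(0, 3), 11), -1), 8))) = Mul(-1, Pow(Mul(8, Add(-2, Pow(Add(Pow(Add(Pow(0, 2), Pow(3, 2)), Rational(1, 2)), 11), -1))), 2)) = Mul(-1, Pow(Mul(8, Add(-2, Pow(Add(Pow(Add(0, 9), Rational(1, 2)), 11), -1))), 2)) = Mul(-1, Pow(Mul(8, Add(-2, Pow(Add(Pow(9, Rational(1, 2)), 11), -1))), 2)) = Mul(-1, Pow(Mul(8, Add(-2, Pow(Add(3, 11), -1))), 2)) = Mul(-1, Pow(Mul(8, Add(-2, Pow(14, -1))), 2)) = Mul(-1, Pow(Mul(8, Add(-2, Rational(1, 14))), 2)) = Mul(-1, Pow(Mul(8, Rational(-27, 14)), 2)) = Mul(-1, Pow(Rational(-108, 7), 2)) = Mul(-1, Rational(11664, 49)) = Rational(-11664, 49)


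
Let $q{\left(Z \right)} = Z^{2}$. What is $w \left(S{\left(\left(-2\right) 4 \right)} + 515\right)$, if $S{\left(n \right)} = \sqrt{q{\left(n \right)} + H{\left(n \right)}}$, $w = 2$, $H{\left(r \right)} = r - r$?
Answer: $1046$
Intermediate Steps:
$H{\left(r \right)} = 0$
$S{\left(n \right)} = \sqrt{n^{2}}$ ($S{\left(n \right)} = \sqrt{n^{2} + 0} = \sqrt{n^{2}}$)
$w \left(S{\left(\left(-2\right) 4 \right)} + 515\right) = 2 \left(\sqrt{\left(\left(-2\right) 4\right)^{2}} + 515\right) = 2 \left(\sqrt{\left(-8\right)^{2}} + 515\right) = 2 \left(\sqrt{64} + 515\right) = 2 \left(8 + 515\right) = 2 \cdot 523 = 1046$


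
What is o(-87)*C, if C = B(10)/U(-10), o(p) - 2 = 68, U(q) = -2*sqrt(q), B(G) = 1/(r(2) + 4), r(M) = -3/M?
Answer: 7*I*sqrt(10)/5 ≈ 4.4272*I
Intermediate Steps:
B(G) = 2/5 (B(G) = 1/(-3/2 + 4) = 1/(5/2) = 2/5)
o(p) = 70 (o(p) = 2 + 68 = 70)
C = I*sqrt(10)/50 (C = 2/(5*((-2*I*sqrt(10)))) = 2*(I*sqrt(10)/20)/5 = I*sqrt(10)/50 ≈ 0.063246*I)
o(-87)*C = 70*(I*sqrt(10)/50) = 7*I*sqrt(10)/5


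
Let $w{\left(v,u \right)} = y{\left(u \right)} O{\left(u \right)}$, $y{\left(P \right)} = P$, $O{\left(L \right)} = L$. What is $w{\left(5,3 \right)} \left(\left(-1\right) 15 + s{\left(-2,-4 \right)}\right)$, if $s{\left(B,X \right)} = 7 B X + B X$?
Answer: $441$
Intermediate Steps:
$s{\left(B,X \right)} = 8 B X$ ($s{\left(B,X \right)} = 7 B X + B X = 8 B X$)
$w{\left(v,u \right)} = u^{2}$ ($w{\left(v,u \right)} = u u = u^{2}$)
$w{\left(5,3 \right)} \left(\left(-1\right) 15 + s{\left(-2,-4 \right)}\right) = 3^{2} \left(\left(-1\right) 15 + 8 \left(-2\right) \left(-4\right)\right) = 9 \left(-15 + 64\right) = 9 \cdot 49 = 441$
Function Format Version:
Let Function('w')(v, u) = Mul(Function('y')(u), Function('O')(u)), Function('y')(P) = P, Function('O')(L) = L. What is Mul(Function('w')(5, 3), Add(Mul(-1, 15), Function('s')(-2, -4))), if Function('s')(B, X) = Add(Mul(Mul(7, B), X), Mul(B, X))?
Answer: 441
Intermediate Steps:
Function('s')(B, X) = Mul(8, B, X) (Function('s')(B, X) = Add(Mul(7, B, X), Mul(B, X)) = Mul(8, B, X))
Function('w')(v, u) = Pow(u, 2) (Function('w')(v, u) = Mul(u, u) = Pow(u, 2))
Mul(Function('w')(5, 3), Add(Mul(-1, 15), Function('s')(-2, -4))) = Mul(Pow(3, 2), Add(Mul(-1, 15), Mul(8, -2, -4))) = Mul(9, Add(-15, 64)) = Mul(9, 49) = 441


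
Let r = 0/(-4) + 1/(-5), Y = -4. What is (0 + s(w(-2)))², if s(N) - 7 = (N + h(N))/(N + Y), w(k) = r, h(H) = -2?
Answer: 24964/441 ≈ 56.608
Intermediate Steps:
r = -⅕ (r = 0*(-¼) + 1*(-⅕) = 0 - ⅕ = -⅕ ≈ -0.20000)
w(k) = -⅕
s(N) = 7 + (-2 + N)/(-4 + N) (s(N) = 7 + (N - 2)/(N - 4) = 7 + (-2 + N)/(-4 + N))
(0 + s(w(-2)))² = (0 + 2*(-15 + 4*(-⅕))/(-4 - ⅕))² = (0 + 2*(-15 - ⅘)/(-21/5))² = (0 + 2*(-5/21)*(-79/5))² = (0 + 158/21)² = (158/21)² = 24964/441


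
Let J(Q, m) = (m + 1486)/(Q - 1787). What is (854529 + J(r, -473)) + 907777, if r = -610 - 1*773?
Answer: 5586509007/3170 ≈ 1.7623e+6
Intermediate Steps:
r = -1383 (r = -610 - 773 = -1383)
J(Q, m) = (1486 + m)/(-1787 + Q)
(854529 + J(r, -473)) + 907777 = (854529 + (1486 - 473)/(-1787 - 1383)) + 907777 = (854529 + 1013/(-3170)) + 907777 = (854529 - 1/3170*1013) + 907777 = (854529 - 1013/3170) + 907777 = 2708855917/3170 + 907777 = 5586509007/3170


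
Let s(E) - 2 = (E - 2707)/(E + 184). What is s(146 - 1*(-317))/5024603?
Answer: -950/3250918141 ≈ -2.9223e-7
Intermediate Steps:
s(E) = 2 + (-2707 + E)/(184 + E) (s(E) = 2 + (E - 2707)/(E + 184) = 2 + (-2707 + E)/(184 + E))
s(146 - 1*(-317))/5024603 = ((-2339 + 3*(146 - 1*(-317)))/(184 + (146 - 1*(-317))))/5024603 = ((-2339 + 3*(146 + 317))/(184 + (146 + 317)))*(1/5024603) = ((-2339 + 3*463)/(184 + 463))*(1/5024603) = ((-2339 + 1389)/647)*(1/5024603) = ((1/647)*(-950))*(1/5024603) = -950/647*1/5024603 = -950/3250918141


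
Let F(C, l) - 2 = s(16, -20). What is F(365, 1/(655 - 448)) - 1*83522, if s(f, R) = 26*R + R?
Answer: -84060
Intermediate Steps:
s(f, R) = 27*R
F(C, l) = -538 (F(C, l) = 2 + 27*(-20) = 2 - 540 = -538)
F(365, 1/(655 - 448)) - 1*83522 = -538 - 1*83522 = -538 - 83522 = -84060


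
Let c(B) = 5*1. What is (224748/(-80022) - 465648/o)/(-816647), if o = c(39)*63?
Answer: 2074048882/1143620209095 ≈ 0.0018136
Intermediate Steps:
c(B) = 5
o = 315 (o = 5*63 = 315)
(224748/(-80022) - 465648/o)/(-816647) = (224748/(-80022) - 465648/315)/(-816647) = (224748*(-1/80022) - 465648*1/315)*(-1/816647) = (-37458/13337 - 155216/105)*(-1/816647) = -2074048882/1400385*(-1/816647) = 2074048882/1143620209095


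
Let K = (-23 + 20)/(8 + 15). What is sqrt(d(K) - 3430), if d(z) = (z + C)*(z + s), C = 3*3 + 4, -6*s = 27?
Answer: I*sqrt(1845994)/23 ≈ 59.073*I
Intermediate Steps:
K = -3/23 ≈ -0.13043
s = -9/2 (s = -1/6*27 = -9/2 ≈ -4.5000)
C = 13 (C = 9 + 4 = 13)
d(z) = (13 + z)*(-9/2 + z) (d(z) = (z + 13)*(z - 9/2) = (13 + z)*(-9/2 + z))
sqrt(d(K) - 3430) = sqrt((-117/2 + (-3/23)**2 + (17/2)*(-3/23)) - 3430) = sqrt((-117/2 + 9/529 - 51/46) - 3430) = sqrt(-31524/529 - 3430) = sqrt(-1845994/529) = I*sqrt(1845994)/23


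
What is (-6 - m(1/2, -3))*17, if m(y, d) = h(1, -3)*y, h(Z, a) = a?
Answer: -153/2 ≈ -76.500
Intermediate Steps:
m(y, d) = -3*y
(-6 - m(1/2, -3))*17 = (-6 - (-3)*1/2)*17 = (-6 - (-3)*1*(½))*17 = (-6 - (-3)/2)*17 = (-6 - 1*(-3/2))*17 = (-6 + 3/2)*17 = -9/2*17 = -153/2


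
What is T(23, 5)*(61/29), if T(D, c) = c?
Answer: 305/29 ≈ 10.517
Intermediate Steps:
T(23, 5)*(61/29) = 5*(61/29) = 305/29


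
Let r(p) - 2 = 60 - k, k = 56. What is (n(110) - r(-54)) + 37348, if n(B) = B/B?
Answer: 37343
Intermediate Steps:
n(B) = 1
r(p) = 6 (r(p) = 2 + (60 - 1*56) = 2 + (60 - 56) = 2 + 4 = 6)
(n(110) - r(-54)) + 37348 = (1 - 1*6) + 37348 = (1 - 6) + 37348 = -5 + 37348 = 37343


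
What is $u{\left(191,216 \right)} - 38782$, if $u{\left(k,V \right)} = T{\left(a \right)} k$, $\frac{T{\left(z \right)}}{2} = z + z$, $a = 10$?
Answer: $-31142$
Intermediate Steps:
$T{\left(z \right)} = 4 z$ ($T{\left(z \right)} = 2 \left(z + z\right) = 2 \cdot 2 z = 4 z$)
$u{\left(k,V \right)} = 40 k$ ($u{\left(k,V \right)} = 4 \cdot 10 k = 40 k$)
$u{\left(191,216 \right)} - 38782 = 40 \cdot 191 - 38782 = 7640 - 38782 = -31142$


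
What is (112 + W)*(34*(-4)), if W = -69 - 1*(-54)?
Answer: -13192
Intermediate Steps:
W = -15 (W = -69 + 54 = -15)
(112 + W)*(34*(-4)) = (112 - 15)*(34*(-4)) = 97*(-136) = -13192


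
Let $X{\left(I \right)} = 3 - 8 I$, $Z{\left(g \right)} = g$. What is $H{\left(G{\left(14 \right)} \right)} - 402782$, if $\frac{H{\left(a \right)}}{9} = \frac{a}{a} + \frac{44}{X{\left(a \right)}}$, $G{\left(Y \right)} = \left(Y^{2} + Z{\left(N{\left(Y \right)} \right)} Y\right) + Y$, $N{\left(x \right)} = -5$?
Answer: $- \frac{449897837}{1117} \approx -4.0277 \cdot 10^{5}$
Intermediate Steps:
$X{\left(I \right)} = 3 - 8 I$
$G{\left(Y \right)} = Y^{2} - 4 Y$ ($G{\left(Y \right)} = \left(Y^{2} - 5 Y\right) + Y = Y^{2} - 4 Y$)
$H{\left(a \right)} = 9 + \frac{396}{3 - 8 a}$ ($H{\left(a \right)} = 9 \left(\frac{a}{a} + \frac{44}{3 - 8 a}\right) = 9 \left(1 + \frac{44}{3 - 8 a}\right) = 9 + \frac{396}{3 - 8 a}$)
$H{\left(G{\left(14 \right)} \right)} - 402782 = \frac{9 \left(-47 + 8 \cdot 14 \left(-4 + 14\right)\right)}{-3 + 8 \cdot 14 \left(-4 + 14\right)} - 402782 = \frac{9 \left(-47 + 8 \cdot 14 \cdot 10\right)}{-3 + 8 \cdot 14 \cdot 10} - 402782 = \frac{9 \left(-47 + 8 \cdot 140\right)}{-3 + 8 \cdot 140} - 402782 = \frac{9 \left(-47 + 1120\right)}{-3 + 1120} - 402782 = 9 \cdot \frac{1}{1117} \cdot 1073 - 402782 = \frac{9657}{1117} - 402782 = - \frac{449897837}{1117}$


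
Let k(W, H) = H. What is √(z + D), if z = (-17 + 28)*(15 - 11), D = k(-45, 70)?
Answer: √114 ≈ 10.677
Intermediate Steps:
D = 70
z = 44 (z = 11*4 = 44)
√(z + D) = √(44 + 70) = √114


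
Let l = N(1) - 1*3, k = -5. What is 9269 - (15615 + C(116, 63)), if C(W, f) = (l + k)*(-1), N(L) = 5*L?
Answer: -6349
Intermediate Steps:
l = 2 (l = 5*1 - 1*3 = 5 - 3 = 2)
C(W, f) = 3 (C(W, f) = (2 - 5)*(-1) = -3*(-1) = 3)
9269 - (15615 + C(116, 63)) = 9269 - (15615 + 3) = 9269 - 1*15618 = 9269 - 15618 = -6349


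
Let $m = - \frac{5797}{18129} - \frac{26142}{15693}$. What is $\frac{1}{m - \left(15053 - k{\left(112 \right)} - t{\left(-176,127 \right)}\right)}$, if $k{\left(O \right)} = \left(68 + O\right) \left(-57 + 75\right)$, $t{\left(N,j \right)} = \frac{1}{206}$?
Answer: $- \frac{19535556594}{230812225056001} \approx -8.4638 \cdot 10^{-5}$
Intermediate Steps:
$t{\left(N,j \right)} = \frac{1}{206}$
$k{\left(O \right)} = 1224 + 18 O$ ($k{\left(O \right)} = \left(68 + O\right) 18 = 1224 + 18 O$)
$m = - \frac{188300213}{94832799}$ ($m = \left(-5797\right) \frac{1}{18129} - \frac{8714}{5231} = - \frac{5797}{18129} - \frac{8714}{5231} = - \frac{188300213}{94832799} \approx -1.9856$)
$\frac{1}{m - \left(15053 - k{\left(112 \right)} - t{\left(-176,127 \right)}\right)} = \frac{1}{- \frac{188300213}{94832799} - \left(\frac{3100917}{206} - \left(1224 + 18 \cdot 112\right)\right)} = \frac{1}{- \frac{188300213}{94832799} - \left(\frac{3100917}{206} - \left(1224 + 2016\right)\right)} = \frac{1}{- \frac{188300213}{94832799} + \left(\frac{1}{206} - \left(15053 - 3240\right)\right)} = \frac{1}{- \frac{188300213}{94832799} + \left(\frac{1}{206} - 11813\right)} = \frac{1}{- \frac{188300213}{94832799} - \frac{2433477}{206}} = \frac{1}{- \frac{230812225056001}{19535556594}} = - \frac{19535556594}{230812225056001}$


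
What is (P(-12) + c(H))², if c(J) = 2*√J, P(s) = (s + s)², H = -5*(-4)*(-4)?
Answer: 331456 + 9216*I*√5 ≈ 3.3146e+5 + 20608.0*I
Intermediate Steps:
H = -80 (H = 20*(-4) = -80)
P(s) = 4*s² (P(s) = (2*s)² = 4*s²)
(P(-12) + c(H))² = (4*(-12)² + 2*√(-80))² = (4*144 + 2*(4*I*√5))² = (576 + 8*I*√5)²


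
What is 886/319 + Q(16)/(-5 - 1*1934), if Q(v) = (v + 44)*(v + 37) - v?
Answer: 101234/88363 ≈ 1.1457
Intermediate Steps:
Q(v) = -v + (37 + v)*(44 + v) (Q(v) = (44 + v)*(37 + v) - v = (37 + v)*(44 + v) - v = -v + (37 + v)*(44 + v))
886/319 + Q(16)/(-5 - 1*1934) = 886/319 + (1628 + 16**2 + 80*16)/(-5 - 1*1934) = 886*(1/319) + (1628 + 256 + 1280)/(-5 - 1934) = 886/319 + 3164/(-1939) = 886/319 + 3164*(-1/1939) = 886/319 - 452/277 = 101234/88363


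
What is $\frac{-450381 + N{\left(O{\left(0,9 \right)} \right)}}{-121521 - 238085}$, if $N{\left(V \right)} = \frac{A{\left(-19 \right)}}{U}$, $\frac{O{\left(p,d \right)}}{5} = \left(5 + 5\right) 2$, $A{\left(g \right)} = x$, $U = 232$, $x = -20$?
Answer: $\frac{26122103}{20857148} \approx 1.2524$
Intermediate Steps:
$A{\left(g \right)} = -20$
$O{\left(p,d \right)} = 100$ ($O{\left(p,d \right)} = 5 \left(5 + 5\right) 2 = 5 \cdot 10 \cdot 2 = 5 \cdot 20 = 100$)
$N{\left(V \right)} = - \frac{5}{58}$ ($N{\left(V \right)} = - \frac{20}{232} = \left(-20\right) \frac{1}{232} = - \frac{5}{58}$)
$\frac{-450381 + N{\left(O{\left(0,9 \right)} \right)}}{-121521 - 238085} = \frac{-450381 - \frac{5}{58}}{-121521 - 238085} = - \frac{26122103}{58 \left(-359606\right)} = \left(- \frac{26122103}{58}\right) \left(- \frac{1}{359606}\right) = \frac{26122103}{20857148}$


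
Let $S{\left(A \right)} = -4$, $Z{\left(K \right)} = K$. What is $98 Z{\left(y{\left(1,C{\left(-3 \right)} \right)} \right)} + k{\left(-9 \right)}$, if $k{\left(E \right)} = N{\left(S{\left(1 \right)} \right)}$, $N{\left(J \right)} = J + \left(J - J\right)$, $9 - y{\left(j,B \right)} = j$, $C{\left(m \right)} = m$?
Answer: $780$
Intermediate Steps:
$y{\left(j,B \right)} = 9 - j$
$N{\left(J \right)} = J$ ($N{\left(J \right)} = J + 0 = J$)
$k{\left(E \right)} = -4$
$98 Z{\left(y{\left(1,C{\left(-3 \right)} \right)} \right)} + k{\left(-9 \right)} = 98 \left(9 - 1\right) - 4 = 98 \cdot 8 - 4 = 784 - 4 = 780$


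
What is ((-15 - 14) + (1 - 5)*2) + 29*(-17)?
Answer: -530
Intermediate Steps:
((-15 - 14) + (1 - 5)*2) + 29*(-17) = (-29 - 4*2) - 493 = (-29 - 8) - 493 = -37 - 493 = -530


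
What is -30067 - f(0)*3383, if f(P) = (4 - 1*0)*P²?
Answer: -30067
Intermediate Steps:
f(P) = 4*P² (f(P) = (4 + 0)*P² = 4*P²)
-30067 - f(0)*3383 = -30067 - 4*0²*3383 = -30067 - 4*0*3383 = -30067 - 0*3383 = -30067 - 1*0 = -30067 + 0 = -30067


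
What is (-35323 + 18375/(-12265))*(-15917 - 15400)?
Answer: 246695379918/223 ≈ 1.1063e+9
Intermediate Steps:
(-35323 + 18375/(-12265))*(-15917 - 15400) = (-35323 + 18375*(-1/12265))*(-31317) = (-35323 - 3675/2453)*(-31317) = -86650994/2453*(-31317) = 246695379918/223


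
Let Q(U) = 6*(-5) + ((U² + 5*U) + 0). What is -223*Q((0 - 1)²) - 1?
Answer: 5351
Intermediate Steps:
Q(U) = -30 + U² + 5*U (Q(U) = -30 + (U² + 5*U) = -30 + U² + 5*U)
-223*Q((0 - 1)²) - 1 = -223*(-30 + ((0 - 1)²)² + 5*(0 - 1)²) - 1 = -223*(-30 + ((-1)²)² + 5*(-1)²) - 1 = -223*(-30 + 1² + 5*1) - 1 = -223*(-30 + 1 + 5) - 1 = -223*(-24) - 1 = 5352 - 1 = 5351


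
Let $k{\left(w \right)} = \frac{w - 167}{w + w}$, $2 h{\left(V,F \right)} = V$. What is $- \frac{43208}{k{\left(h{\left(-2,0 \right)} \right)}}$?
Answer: $- \frac{10802}{21} \approx -514.38$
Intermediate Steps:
$h{\left(V,F \right)} = \frac{V}{2}$
$k{\left(w \right)} = \frac{-167 + w}{2 w}$
$- \frac{43208}{k{\left(h{\left(-2,0 \right)} \right)}} = - \frac{43208}{\frac{1}{2} \frac{1}{\frac{1}{2} \left(-2\right)} \left(-167 + \frac{1}{2} \left(-2\right)\right)} = - \frac{43208}{\frac{1}{2} \frac{1}{-1} \left(-167 - 1\right)} = - \frac{43208}{\frac{1}{2} \left(-1\right) \left(-168\right)} = - \frac{43208}{84} = \left(-43208\right) \frac{1}{84} = - \frac{10802}{21}$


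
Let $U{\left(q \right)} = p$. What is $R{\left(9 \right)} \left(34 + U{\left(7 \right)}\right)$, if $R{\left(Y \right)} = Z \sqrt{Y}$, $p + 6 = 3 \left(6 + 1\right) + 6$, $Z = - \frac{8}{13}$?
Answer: $- \frac{1320}{13} \approx -101.54$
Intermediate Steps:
$Z = - \frac{8}{13}$ ($Z = \left(-8\right) \frac{1}{13} = - \frac{8}{13} \approx -0.61539$)
$p = 21$ ($p = -6 + \left(3 \left(6 + 1\right) + 6\right) = -6 + \left(3 \cdot 7 + 6\right) = -6 + \left(21 + 6\right) = -6 + 27 = 21$)
$U{\left(q \right)} = 21$
$R{\left(Y \right)} = - \frac{8 \sqrt{Y}}{13}$
$R{\left(9 \right)} \left(34 + U{\left(7 \right)}\right) = - \frac{8 \sqrt{9}}{13} \left(34 + 21\right) = \left(- \frac{8}{13}\right) 3 \cdot 55 = \left(- \frac{24}{13}\right) 55 = - \frac{1320}{13}$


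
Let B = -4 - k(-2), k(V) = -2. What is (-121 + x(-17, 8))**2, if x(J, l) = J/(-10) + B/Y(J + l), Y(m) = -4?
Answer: 352836/25 ≈ 14113.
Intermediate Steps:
B = -2 (B = -4 - 1*(-2) = -4 + 2 = -2)
x(J, l) = 1/2 - J/10 (x(J, l) = J/(-10) - 2/(-4) = J*(-1/10) - 2*(-1/4) = -J/10 + 1/2 = 1/2 - J/10)
(-121 + x(-17, 8))**2 = (-121 + (1/2 - 1/10*(-17)))**2 = (-121 + (1/2 + 17/10))**2 = (-121 + 11/5)**2 = (-594/5)**2 = 352836/25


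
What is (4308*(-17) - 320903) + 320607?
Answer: -73532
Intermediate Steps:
(4308*(-17) - 320903) + 320607 = (-73236 - 320903) + 320607 = -394139 + 320607 = -73532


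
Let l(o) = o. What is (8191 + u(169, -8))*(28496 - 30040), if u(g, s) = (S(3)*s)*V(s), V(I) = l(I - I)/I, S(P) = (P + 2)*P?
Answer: -12646904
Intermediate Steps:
S(P) = P*(2 + P) (S(P) = (2 + P)*P = P*(2 + P))
V(I) = 0 (V(I) = (I - I)/I = 0/I = 0)
u(g, s) = 0 (u(g, s) = ((3*(2 + 3))*s)*0 = ((3*5)*s)*0 = (15*s)*0 = 0)
(8191 + u(169, -8))*(28496 - 30040) = (8191 + 0)*(28496 - 30040) = 8191*(-1544) = -12646904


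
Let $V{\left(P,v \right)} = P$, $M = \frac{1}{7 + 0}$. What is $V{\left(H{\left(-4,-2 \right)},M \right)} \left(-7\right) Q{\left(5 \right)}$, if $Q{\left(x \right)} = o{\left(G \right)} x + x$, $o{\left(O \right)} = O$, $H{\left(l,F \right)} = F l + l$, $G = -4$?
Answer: $420$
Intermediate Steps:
$H{\left(l,F \right)} = l + F l$
$M = \frac{1}{7} \approx 0.14286$
$Q{\left(x \right)} = - 3 x$ ($Q{\left(x \right)} = - 4 x + x = - 3 x$)
$V{\left(H{\left(-4,-2 \right)},M \right)} \left(-7\right) Q{\left(5 \right)} = - 4 \left(1 - 2\right) \left(-7\right) \left(\left(-3\right) 5\right) = \left(-4\right) \left(-1\right) \left(-7\right) \left(-15\right) = 4 \left(-7\right) \left(-15\right) = \left(-28\right) \left(-15\right) = 420$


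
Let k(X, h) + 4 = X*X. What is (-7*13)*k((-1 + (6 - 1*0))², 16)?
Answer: -56511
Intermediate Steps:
k(X, h) = -4 + X² (k(X, h) = -4 + X*X = -4 + X²)
(-7*13)*k((-1 + (6 - 1*0))², 16) = (-7*13)*(-4 + ((-1 + (6 - 1*0))²)²) = -91*(-4 + ((-1 + (6 + 0))²)²) = -91*(-4 + ((-1 + 6)²)²) = -91*(-4 + (5²)²) = -91*(-4 + 25²) = -91*(-4 + 625) = -91*621 = -56511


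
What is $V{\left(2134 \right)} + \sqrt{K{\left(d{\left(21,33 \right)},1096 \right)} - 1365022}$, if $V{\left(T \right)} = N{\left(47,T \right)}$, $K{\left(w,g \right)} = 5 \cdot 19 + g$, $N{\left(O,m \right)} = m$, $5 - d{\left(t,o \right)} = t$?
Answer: $2134 + i \sqrt{1363831} \approx 2134.0 + 1167.8 i$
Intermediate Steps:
$d{\left(t,o \right)} = 5 - t$
$K{\left(w,g \right)} = 95 + g$
$V{\left(T \right)} = T$
$V{\left(2134 \right)} + \sqrt{K{\left(d{\left(21,33 \right)},1096 \right)} - 1365022} = 2134 + \sqrt{\left(95 + 1096\right) - 1365022} = 2134 + \sqrt{1191 - 1365022} = 2134 + \sqrt{-1363831} = 2134 + i \sqrt{1363831}$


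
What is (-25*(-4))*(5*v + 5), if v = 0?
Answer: 500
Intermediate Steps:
(-25*(-4))*(5*v + 5) = (-25*(-4))*(5*0 + 5) = 100*(0 + 5) = 100*5 = 500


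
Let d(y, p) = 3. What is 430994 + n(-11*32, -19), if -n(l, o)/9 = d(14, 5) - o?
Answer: 430796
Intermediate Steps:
n(l, o) = -27 + 9*o (n(l, o) = -9*(3 - o) = -27 + 9*o)
430994 + n(-11*32, -19) = 430994 + (-27 + 9*(-19)) = 430994 + (-27 - 171) = 430994 - 198 = 430796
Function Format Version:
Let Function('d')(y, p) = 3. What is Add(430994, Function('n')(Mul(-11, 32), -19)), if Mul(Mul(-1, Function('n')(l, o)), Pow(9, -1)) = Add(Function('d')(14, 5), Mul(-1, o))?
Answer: 430796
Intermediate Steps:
Function('n')(l, o) = Add(-27, Mul(9, o)) (Function('n')(l, o) = Mul(-9, Add(3, Mul(-1, o))) = Add(-27, Mul(9, o)))
Add(430994, Function('n')(Mul(-11, 32), -19)) = Add(430994, Add(-27, Mul(9, -19))) = Add(430994, Add(-27, -171)) = Add(430994, -198) = 430796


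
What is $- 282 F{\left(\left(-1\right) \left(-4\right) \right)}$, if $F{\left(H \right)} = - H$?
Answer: $1128$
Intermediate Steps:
$- 282 F{\left(\left(-1\right) \left(-4\right) \right)} = - 282 \left(- \left(-1\right) \left(-4\right)\right) = - 282 \left(\left(-1\right) 4\right) = \left(-282\right) \left(-4\right) = 1128$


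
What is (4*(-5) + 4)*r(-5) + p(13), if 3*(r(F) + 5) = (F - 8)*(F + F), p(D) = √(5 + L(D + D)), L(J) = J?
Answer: -1840/3 + √31 ≈ -607.77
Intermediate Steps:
p(D) = √(5 + 2*D) (p(D) = √(5 + (D + D)) = √(5 + 2*D))
r(F) = -5 + 2*F*(-8 + F)/3 (r(F) = -5 + ((F - 8)*(F + F))/3 = -5 + ((-8 + F)*(2*F))/3 = -5 + (2*F*(-8 + F))/3 = -5 + 2*F*(-8 + F)/3)
(4*(-5) + 4)*r(-5) + p(13) = (4*(-5) + 4)*(-5 - 16/3*(-5) + (⅔)*(-5)²) + √(5 + 2*13) = (-20 + 4)*(-5 + 80/3 + (⅔)*25) + √(5 + 26) = -16*(-5 + 80/3 + 50/3) + √31 = -16*115/3 + √31 = -1840/3 + √31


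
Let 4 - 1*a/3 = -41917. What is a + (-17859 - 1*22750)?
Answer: 85154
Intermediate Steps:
a = 125763 (a = 12 - 3*(-41917) = 12 + 125751 = 125763)
a + (-17859 - 1*22750) = 125763 + (-17859 - 1*22750) = 125763 + (-17859 - 22750) = 125763 - 40609 = 85154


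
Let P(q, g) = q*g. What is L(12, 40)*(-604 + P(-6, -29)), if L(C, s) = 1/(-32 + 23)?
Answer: 430/9 ≈ 47.778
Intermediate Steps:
P(q, g) = g*q
L(C, s) = -⅑ (L(C, s) = 1/(-9) = -⅑)
L(12, 40)*(-604 + P(-6, -29)) = -(-604 - 29*(-6))/9 = -(-604 + 174)/9 = -⅑*(-430) = 430/9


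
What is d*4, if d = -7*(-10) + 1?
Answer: 284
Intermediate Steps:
d = 71 (d = 70 + 1 = 71)
d*4 = 71*4 = 284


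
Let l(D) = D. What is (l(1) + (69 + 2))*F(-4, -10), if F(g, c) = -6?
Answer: -432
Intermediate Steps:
(l(1) + (69 + 2))*F(-4, -10) = (1 + (69 + 2))*(-6) = (1 + 71)*(-6) = 72*(-6) = -432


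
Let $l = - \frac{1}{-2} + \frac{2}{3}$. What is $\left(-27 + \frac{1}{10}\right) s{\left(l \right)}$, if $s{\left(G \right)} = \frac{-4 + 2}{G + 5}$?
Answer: $\frac{1614}{185} \approx 8.7243$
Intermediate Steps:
$l = \frac{7}{6}$ ($l = \left(-1\right) \left(- \frac{1}{2}\right) + 2 \cdot \frac{1}{3} = \frac{1}{2} + \frac{2}{3} = \frac{7}{6} \approx 1.1667$)
$s{\left(G \right)} = - \frac{2}{5 + G}$
$\left(-27 + \frac{1}{10}\right) s{\left(l \right)} = \left(-27 + \frac{1}{10}\right) \left(- \frac{2}{5 + \frac{7}{6}}\right) = \left(-27 + \frac{1}{10}\right) \left(- \frac{2}{\frac{37}{6}}\right) = - \frac{269 \left(\left(-2\right) \frac{6}{37}\right)}{10} = \left(- \frac{269}{10}\right) \left(- \frac{12}{37}\right) = \frac{1614}{185}$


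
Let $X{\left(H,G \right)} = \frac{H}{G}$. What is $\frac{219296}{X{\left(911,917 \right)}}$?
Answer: $\frac{201094432}{911} \approx 2.2074 \cdot 10^{5}$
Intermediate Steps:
$\frac{219296}{X{\left(911,917 \right)}} = \frac{219296}{911 \cdot \frac{1}{917}} = \frac{219296}{\frac{911}{917}} = 219296 \cdot \frac{917}{911} = \frac{201094432}{911}$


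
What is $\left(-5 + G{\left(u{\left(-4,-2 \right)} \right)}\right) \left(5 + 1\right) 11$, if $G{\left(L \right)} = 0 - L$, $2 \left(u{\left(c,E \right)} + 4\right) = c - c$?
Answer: $-66$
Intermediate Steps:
$u{\left(c,E \right)} = -4$ ($u{\left(c,E \right)} = -4 + \frac{c - c}{2} = -4 + \frac{1}{2} \cdot 0 = -4 + 0 = -4$)
$G{\left(L \right)} = - L$
$\left(-5 + G{\left(u{\left(-4,-2 \right)} \right)}\right) \left(5 + 1\right) 11 = \left(-5 - -4\right) \left(5 + 1\right) 11 = \left(-5 + 4\right) 6 \cdot 11 = \left(-1\right) 6 \cdot 11 = \left(-6\right) 11 = -66$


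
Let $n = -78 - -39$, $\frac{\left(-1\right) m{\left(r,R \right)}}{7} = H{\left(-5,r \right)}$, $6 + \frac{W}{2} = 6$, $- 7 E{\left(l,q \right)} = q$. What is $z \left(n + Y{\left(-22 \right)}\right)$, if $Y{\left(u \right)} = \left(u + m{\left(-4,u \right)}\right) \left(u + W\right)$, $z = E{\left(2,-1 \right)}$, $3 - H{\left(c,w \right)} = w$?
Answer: $\frac{1523}{7} \approx 217.57$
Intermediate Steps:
$E{\left(l,q \right)} = - \frac{q}{7}$
$W = 0$ ($W = -12 + 2 \cdot 6 = -12 + 12 = 0$)
$H{\left(c,w \right)} = 3 - w$
$m{\left(r,R \right)} = -21 + 7 r$ ($m{\left(r,R \right)} = - 7 \left(3 - r\right) = -21 + 7 r$)
$n = -39$ ($n = -78 + 39 = -39$)
$z = \frac{1}{7}$ ($z = \left(- \frac{1}{7}\right) \left(-1\right) = \frac{1}{7} \approx 0.14286$)
$Y{\left(u \right)} = u \left(-49 + u\right)$ ($Y{\left(u \right)} = \left(u + \left(-21 + 7 \left(-4\right)\right)\right) \left(u + 0\right) = \left(u - 49\right) u = \left(-49 + u\right) u = u \left(-49 + u\right)$)
$z \left(n + Y{\left(-22 \right)}\right) = \frac{-39 - 22 \left(-49 - 22\right)}{7} = \frac{-39 - -1562}{7} = \frac{-39 + 1562}{7} = \frac{1}{7} \cdot 1523 = \frac{1523}{7}$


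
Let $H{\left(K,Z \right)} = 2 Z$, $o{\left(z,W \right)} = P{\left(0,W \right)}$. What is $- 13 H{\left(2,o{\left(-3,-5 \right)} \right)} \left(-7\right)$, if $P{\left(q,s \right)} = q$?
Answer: $0$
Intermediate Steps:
$o{\left(z,W \right)} = 0$
$- 13 H{\left(2,o{\left(-3,-5 \right)} \right)} \left(-7\right) = - 13 \cdot 2 \cdot 0 \left(-7\right) = \left(-13\right) 0 \left(-7\right) = 0 \left(-7\right) = 0$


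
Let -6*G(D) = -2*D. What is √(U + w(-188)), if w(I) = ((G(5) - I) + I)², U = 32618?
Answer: √293587/3 ≈ 180.61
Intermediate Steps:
G(D) = D/3 (G(D) = -(-1)*D/3 = D/3)
w(I) = 25/9 (w(I) = (((⅓)*5 - I) + I)² = ((5/3 - I) + I)² = (5/3)² = 25/9)
√(U + w(-188)) = √(32618 + 25/9) = √(293587/9) = √293587/3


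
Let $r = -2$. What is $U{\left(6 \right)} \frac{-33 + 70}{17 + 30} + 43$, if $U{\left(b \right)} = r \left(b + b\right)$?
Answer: $\frac{1133}{47} \approx 24.106$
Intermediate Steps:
$U{\left(b \right)} = - 4 b$ ($U{\left(b \right)} = - 2 \left(b + b\right) = - 2 \cdot 2 b = - 4 b$)
$U{\left(6 \right)} \frac{-33 + 70}{17 + 30} + 43 = \left(-4\right) 6 \frac{-33 + 70}{17 + 30} + 43 = - 24 \cdot \frac{37}{47} + 43 = - 24 \cdot 37 \cdot \frac{1}{47} + 43 = \left(-24\right) \frac{37}{47} + 43 = - \frac{888}{47} + 43 = \frac{1133}{47}$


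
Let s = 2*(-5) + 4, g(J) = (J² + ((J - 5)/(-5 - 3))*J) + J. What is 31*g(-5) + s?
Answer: 1681/4 ≈ 420.25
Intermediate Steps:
g(J) = J + J² + J*(5/8 - J/8) (g(J) = (J² + ((-5 + J)/(-8))*J) + J = (J² + ((-5 + J)*(-⅛))*J) + J = (J² + (5/8 - J/8)*J) + J = (J² + J*(5/8 - J/8)) + J = J + J² + J*(5/8 - J/8))
s = -6 (s = -10 + 4 = -6)
31*g(-5) + s = 31*((⅛)*(-5)*(13 + 7*(-5))) - 6 = 31*((⅛)*(-5)*(13 - 35)) - 6 = 31*((⅛)*(-5)*(-22)) - 6 = 31*(55/4) - 6 = 1705/4 - 6 = 1681/4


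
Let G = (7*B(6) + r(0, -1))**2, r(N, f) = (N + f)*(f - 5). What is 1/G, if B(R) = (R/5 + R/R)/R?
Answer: 900/66049 ≈ 0.013626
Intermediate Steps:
r(N, f) = (-5 + f)*(N + f) (r(N, f) = (N + f)*(-5 + f) = (-5 + f)*(N + f))
B(R) = (1 + R/5)/R (B(R) = (R*(1/5) + 1)/R = (R/5 + 1)/R = (1 + R/5)/R)
G = 66049/900 (G = (7*((1/5)*(5 + 6)/6) + ((-1)**2 - 5*0 - 5*(-1) + 0*(-1)))**2 = (7*((1/5)*(1/6)*11) + (1 + 0 + 5 + 0))**2 = (7*(11/30) + 6)**2 = (77/30 + 6)**2 = (257/30)**2 = 66049/900 ≈ 73.388)
1/G = 1/(66049/900) = 900/66049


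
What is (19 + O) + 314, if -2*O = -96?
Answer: 381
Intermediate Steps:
O = 48 (O = -½*(-96) = 48)
(19 + O) + 314 = (19 + 48) + 314 = 67 + 314 = 381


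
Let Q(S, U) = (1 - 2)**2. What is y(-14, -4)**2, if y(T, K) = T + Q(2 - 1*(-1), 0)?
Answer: 169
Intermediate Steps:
Q(S, U) = 1 (Q(S, U) = (-1)**2 = 1)
y(T, K) = 1 + T (y(T, K) = T + 1 = 1 + T)
y(-14, -4)**2 = (1 - 14)**2 = (-13)**2 = 169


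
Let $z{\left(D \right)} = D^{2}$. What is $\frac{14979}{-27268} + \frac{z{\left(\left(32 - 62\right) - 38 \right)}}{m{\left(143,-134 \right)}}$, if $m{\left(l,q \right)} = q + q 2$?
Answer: $- \frac{66054395}{5480868} \approx -12.052$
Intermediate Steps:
$m{\left(l,q \right)} = 3 q$ ($m{\left(l,q \right)} = q + 2 q = 3 q$)
$\frac{14979}{-27268} + \frac{z{\left(\left(32 - 62\right) - 38 \right)}}{m{\left(143,-134 \right)}} = \frac{14979}{-27268} + \frac{\left(\left(32 - 62\right) - 38\right)^{2}}{3 \left(-134\right)} = 14979 \left(- \frac{1}{27268}\right) + \frac{\left(-30 - 38\right)^{2}}{-402} = - \frac{14979}{27268} + \left(-68\right)^{2} \left(- \frac{1}{402}\right) = - \frac{14979}{27268} + 4624 \left(- \frac{1}{402}\right) = - \frac{14979}{27268} - \frac{2312}{201} = - \frac{66054395}{5480868}$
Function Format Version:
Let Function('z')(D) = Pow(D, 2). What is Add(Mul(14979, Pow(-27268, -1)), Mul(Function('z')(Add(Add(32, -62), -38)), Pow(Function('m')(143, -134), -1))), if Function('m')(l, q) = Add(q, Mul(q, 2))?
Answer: Rational(-66054395, 5480868) ≈ -12.052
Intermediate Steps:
Function('m')(l, q) = Mul(3, q) (Function('m')(l, q) = Add(q, Mul(2, q)) = Mul(3, q))
Add(Mul(14979, Pow(-27268, -1)), Mul(Function('z')(Add(Add(32, -62), -38)), Pow(Function('m')(143, -134), -1))) = Add(Mul(14979, Pow(-27268, -1)), Mul(Pow(Add(Add(32, -62), -38), 2), Pow(Mul(3, -134), -1))) = Add(Mul(14979, Rational(-1, 27268)), Mul(Pow(Add(-30, -38), 2), Pow(-402, -1))) = Add(Rational(-14979, 27268), Mul(Pow(-68, 2), Rational(-1, 402))) = Add(Rational(-14979, 27268), Mul(4624, Rational(-1, 402))) = Add(Rational(-14979, 27268), Rational(-2312, 201)) = Rational(-66054395, 5480868)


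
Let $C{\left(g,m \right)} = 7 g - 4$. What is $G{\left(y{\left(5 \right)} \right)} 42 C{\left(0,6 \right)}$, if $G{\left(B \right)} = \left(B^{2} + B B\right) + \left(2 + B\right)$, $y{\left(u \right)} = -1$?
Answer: $-504$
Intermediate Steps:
$G{\left(B \right)} = 2 + B + 2 B^{2}$ ($G{\left(B \right)} = \left(B^{2} + B^{2}\right) + \left(2 + B\right) = 2 B^{2} + \left(2 + B\right) = 2 + B + 2 B^{2}$)
$C{\left(g,m \right)} = -4 + 7 g$
$G{\left(y{\left(5 \right)} \right)} 42 C{\left(0,6 \right)} = \left(2 - 1 + 2 \left(-1\right)^{2}\right) 42 \left(-4 + 7 \cdot 0\right) = \left(2 - 1 + 2 \cdot 1\right) 42 \left(-4 + 0\right) = \left(2 - 1 + 2\right) 42 \left(-4\right) = 3 \cdot 42 \left(-4\right) = 126 \left(-4\right) = -504$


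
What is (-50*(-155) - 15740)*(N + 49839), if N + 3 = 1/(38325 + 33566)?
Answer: -28626251417230/71891 ≈ -3.9819e+8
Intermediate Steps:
N = -215672/71891 (N = -3 + 1/(38325 + 33566) = -3 + 1/71891 = -215672/71891 ≈ -3.0000)
(-50*(-155) - 15740)*(N + 49839) = (-50*(-155) - 15740)*(-215672/71891 + 49839) = (7750 - 15740)*(3582759877/71891) = -7990*3582759877/71891 = -28626251417230/71891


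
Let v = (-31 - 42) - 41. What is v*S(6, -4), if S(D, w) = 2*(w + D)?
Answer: -456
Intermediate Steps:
S(D, w) = 2*D + 2*w (S(D, w) = 2*(D + w) = 2*D + 2*w)
v = -114 (v = -73 - 41 = -114)
v*S(6, -4) = -114*(2*6 + 2*(-4)) = -114*(12 - 8) = -114*4 = -456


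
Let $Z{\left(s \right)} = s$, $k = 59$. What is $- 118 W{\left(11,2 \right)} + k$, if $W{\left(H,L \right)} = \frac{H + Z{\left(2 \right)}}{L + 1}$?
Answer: $- \frac{1357}{3} \approx -452.33$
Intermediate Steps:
$W{\left(H,L \right)} = \frac{2 + H}{1 + L}$ ($W{\left(H,L \right)} = \frac{H + 2}{L + 1} = \frac{2 + H}{1 + L}$)
$- 118 W{\left(11,2 \right)} + k = - 118 \frac{2 + 11}{1 + 2} + 59 = - 118 \cdot \frac{1}{3} \cdot 13 + 59 = \left(-118\right) \frac{13}{3} + 59 = - \frac{1534}{3} + 59 = - \frac{1357}{3}$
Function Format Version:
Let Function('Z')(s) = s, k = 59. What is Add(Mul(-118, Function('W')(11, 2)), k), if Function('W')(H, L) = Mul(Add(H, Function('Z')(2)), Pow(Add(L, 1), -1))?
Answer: Rational(-1357, 3) ≈ -452.33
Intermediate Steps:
Function('W')(H, L) = Mul(Pow(Add(1, L), -1), Add(2, H)) (Function('W')(H, L) = Mul(Add(H, 2), Pow(Add(L, 1), -1)) = Mul(Add(2, H), Pow(Add(1, L), -1)) = Mul(Pow(Add(1, L), -1), Add(2, H)))
Add(Mul(-118, Function('W')(11, 2)), k) = Add(Mul(-118, Mul(Pow(Add(1, 2), -1), Add(2, 11))), 59) = Add(Mul(-118, Mul(Pow(3, -1), 13)), 59) = Add(Mul(-118, Mul(Rational(1, 3), 13)), 59) = Add(Mul(-118, Rational(13, 3)), 59) = Add(Rational(-1534, 3), 59) = Rational(-1357, 3)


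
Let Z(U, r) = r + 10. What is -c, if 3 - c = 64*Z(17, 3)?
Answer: 829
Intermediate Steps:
Z(U, r) = 10 + r
c = -829 (c = 3 - 64*(10 + 3) = 3 - 64*13 = 3 - 1*832 = 3 - 832 = -829)
-c = -1*(-829) = 829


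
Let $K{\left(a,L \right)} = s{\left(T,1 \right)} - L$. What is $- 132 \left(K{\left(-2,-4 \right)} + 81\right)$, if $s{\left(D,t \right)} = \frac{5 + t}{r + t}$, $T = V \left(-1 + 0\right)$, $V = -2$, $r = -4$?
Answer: $-10956$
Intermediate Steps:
$T = 2$ ($T = - 2 \left(-1 + 0\right) = \left(-2\right) \left(-1\right) = 2$)
$s{\left(D,t \right)} = \frac{5 + t}{-4 + t}$
$K{\left(a,L \right)} = -2 - L$ ($K{\left(a,L \right)} = \frac{5 + 1}{-4 + 1} - L = \frac{1}{-3} \cdot 6 - L = \left(- \frac{1}{3}\right) 6 - L = -2 - L$)
$- 132 \left(K{\left(-2,-4 \right)} + 81\right) = - 132 \left(\left(-2 - -4\right) + 81\right) = - 132 \left(\left(-2 + 4\right) + 81\right) = - 132 \left(2 + 81\right) = \left(-132\right) 83 = -10956$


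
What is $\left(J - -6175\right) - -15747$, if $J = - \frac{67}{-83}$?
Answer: $\frac{1819593}{83} \approx 21923.0$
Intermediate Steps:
$J = \frac{67}{83}$ ($J = \left(-67\right) \left(- \frac{1}{83}\right) = \frac{67}{83} \approx 0.80723$)
$\left(J - -6175\right) - -15747 = \left(\frac{67}{83} - -6175\right) - -15747 = \left(\frac{67}{83} + 6175\right) + 15747 = \frac{512592}{83} + 15747 = \frac{1819593}{83}$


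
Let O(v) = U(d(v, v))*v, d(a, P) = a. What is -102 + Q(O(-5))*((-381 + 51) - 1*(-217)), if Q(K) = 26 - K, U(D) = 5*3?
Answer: -11515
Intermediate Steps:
U(D) = 15
O(v) = 15*v
-102 + Q(O(-5))*((-381 + 51) - 1*(-217)) = -102 + (26 - 15*(-5))*((-381 + 51) - 1*(-217)) = -102 + (26 - 1*(-75))*(-330 + 217) = -102 + (26 + 75)*(-113) = -102 + 101*(-113) = -102 - 11413 = -11515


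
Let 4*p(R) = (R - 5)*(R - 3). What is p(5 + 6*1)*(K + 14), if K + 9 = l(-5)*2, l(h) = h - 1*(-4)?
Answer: 36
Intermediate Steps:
l(h) = 4 + h (l(h) = h + 4 = 4 + h)
p(R) = (-5 + R)*(-3 + R)/4 (p(R) = ((R - 5)*(R - 3))/4 = ((-5 + R)*(-3 + R))/4 = (-5 + R)*(-3 + R)/4)
K = -11 (K = -9 + (4 - 5)*2 = -9 - 1*2 = -9 - 2 = -11)
p(5 + 6*1)*(K + 14) = (15/4 - 2*(5 + 6*1) + (5 + 6*1)**2/4)*(-11 + 14) = (15/4 - 2*(5 + 6) + (5 + 6)**2/4)*3 = (15/4 - 2*11 + (1/4)*11**2)*3 = (15/4 - 22 + (1/4)*121)*3 = (15/4 - 22 + 121/4)*3 = 12*3 = 36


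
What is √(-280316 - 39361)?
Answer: I*√319677 ≈ 565.4*I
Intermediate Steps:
√(-280316 - 39361) = √(-319677) = I*√319677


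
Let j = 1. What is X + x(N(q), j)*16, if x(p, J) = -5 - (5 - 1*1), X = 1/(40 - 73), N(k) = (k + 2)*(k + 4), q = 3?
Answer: -4753/33 ≈ -144.03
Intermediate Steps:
N(k) = (2 + k)*(4 + k)
X = -1/33 (X = 1/(-33) = -1/33 ≈ -0.030303)
x(p, J) = -9 (x(p, J) = -5 - (5 - 1) = -5 - 1*4 = -5 - 4 = -9)
X + x(N(q), j)*16 = -1/33 - 9*16 = -1/33 - 144 = -4753/33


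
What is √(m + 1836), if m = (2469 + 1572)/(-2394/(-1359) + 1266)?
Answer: 3*√1872201466366/95716 ≈ 42.886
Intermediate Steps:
m = 610191/191432 (m = 4041/(-2394*(-1/1359) + 1266) = 4041/(266/151 + 1266) = 4041/(191432/151) = 4041*(151/191432) = 610191/191432 ≈ 3.1875)
√(m + 1836) = √(610191/191432 + 1836) = √(352079343/191432) = 3*√1872201466366/95716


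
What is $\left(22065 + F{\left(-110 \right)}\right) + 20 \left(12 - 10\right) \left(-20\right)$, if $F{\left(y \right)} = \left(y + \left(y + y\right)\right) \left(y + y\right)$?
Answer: $93865$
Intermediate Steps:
$F{\left(y \right)} = 6 y^{2}$ ($F{\left(y \right)} = \left(y + 2 y\right) 2 y = 3 y 2 y = 6 y^{2}$)
$\left(22065 + F{\left(-110 \right)}\right) + 20 \left(12 - 10\right) \left(-20\right) = \left(22065 + 6 \left(-110\right)^{2}\right) + 20 \left(12 - 10\right) \left(-20\right) = \left(22065 + 6 \cdot 12100\right) + 20 \cdot 2 \left(-20\right) = \left(22065 + 72600\right) + 40 \left(-20\right) = 94665 - 800 = 93865$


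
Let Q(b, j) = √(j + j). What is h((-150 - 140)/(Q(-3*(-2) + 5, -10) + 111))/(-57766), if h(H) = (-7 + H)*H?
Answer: 145*(-14*√5 + 1067*I)/(28883*(-12301*I + 444*√5)) ≈ -0.00043367 + 2.2225e-5*I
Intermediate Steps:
Q(b, j) = √2*√j (Q(b, j) = √(2*j) = √2*√j)
h(H) = H*(-7 + H)
h((-150 - 140)/(Q(-3*(-2) + 5, -10) + 111))/(-57766) = (((-150 - 140)/(√2*√(-10) + 111))*(-7 + (-150 - 140)/(√2*√(-10) + 111)))/(-57766) = ((-290/(√2*(I*√10) + 111))*(-7 - 290/(√2*(I*√10) + 111)))*(-1/57766) = ((-290/(2*I*√5 + 111))*(-7 - 290/(2*I*√5 + 111)))*(-1/57766) = ((-290/(111 + 2*I*√5))*(-7 - 290/(111 + 2*I*√5)))*(-1/57766) = -290*(-7 - 290/(111 + 2*I*√5))/(111 + 2*I*√5)*(-1/57766) = 145*(-7 - 290/(111 + 2*I*√5))/(28883*(111 + 2*I*√5))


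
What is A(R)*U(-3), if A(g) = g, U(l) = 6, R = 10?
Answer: 60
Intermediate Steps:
A(R)*U(-3) = 10*6 = 60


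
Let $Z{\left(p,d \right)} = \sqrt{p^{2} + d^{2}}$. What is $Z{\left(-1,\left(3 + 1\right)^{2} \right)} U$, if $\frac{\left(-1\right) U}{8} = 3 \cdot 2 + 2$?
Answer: $- 64 \sqrt{257} \approx -1026.0$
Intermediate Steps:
$U = -64$ ($U = - 8 \left(3 \cdot 2 + 2\right) = - 8 \left(6 + 2\right) = \left(-8\right) 8 = -64$)
$Z{\left(p,d \right)} = \sqrt{d^{2} + p^{2}}$
$Z{\left(-1,\left(3 + 1\right)^{2} \right)} U = \sqrt{\left(\left(3 + 1\right)^{2}\right)^{2} + \left(-1\right)^{2}} \left(-64\right) = \sqrt{\left(4^{2}\right)^{2} + 1} \left(-64\right) = \sqrt{16^{2} + 1} \left(-64\right) = \sqrt{256 + 1} \left(-64\right) = \sqrt{257} \left(-64\right) = - 64 \sqrt{257}$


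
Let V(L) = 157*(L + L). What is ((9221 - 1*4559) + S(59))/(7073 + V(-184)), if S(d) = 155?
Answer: -4817/50703 ≈ -0.095004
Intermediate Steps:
V(L) = 314*L (V(L) = 157*(2*L) = 314*L)
((9221 - 1*4559) + S(59))/(7073 + V(-184)) = ((9221 - 1*4559) + 155)/(7073 + 314*(-184)) = ((9221 - 4559) + 155)/(7073 - 57776) = (4662 + 155)/(-50703) = 4817*(-1/50703) = -4817/50703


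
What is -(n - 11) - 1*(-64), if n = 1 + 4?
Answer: 70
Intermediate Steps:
n = 5
-(n - 11) - 1*(-64) = -(5 - 11) - 1*(-64) = -1*(-6) + 64 = 6 + 64 = 70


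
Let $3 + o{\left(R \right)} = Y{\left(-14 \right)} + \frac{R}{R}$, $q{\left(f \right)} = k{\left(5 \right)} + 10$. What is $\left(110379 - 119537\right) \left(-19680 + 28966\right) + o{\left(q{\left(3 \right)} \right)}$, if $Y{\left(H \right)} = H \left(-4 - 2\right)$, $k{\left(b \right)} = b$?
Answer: $-85041106$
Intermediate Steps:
$Y{\left(H \right)} = - 6 H$ ($Y{\left(H \right)} = H \left(-6\right) = - 6 H$)
$q{\left(f \right)} = 15$ ($q{\left(f \right)} = 5 + 10 = 15$)
$o{\left(R \right)} = 82$ ($o{\left(R \right)} = -3 + \left(\left(-6\right) \left(-14\right) + \frac{R}{R}\right) = -3 + \left(84 + 1\right) = -3 + 85 = 82$)
$\left(110379 - 119537\right) \left(-19680 + 28966\right) + o{\left(q{\left(3 \right)} \right)} = \left(110379 - 119537\right) \left(-19680 + 28966\right) + 82 = \left(-9158\right) 9286 + 82 = -85041188 + 82 = -85041106$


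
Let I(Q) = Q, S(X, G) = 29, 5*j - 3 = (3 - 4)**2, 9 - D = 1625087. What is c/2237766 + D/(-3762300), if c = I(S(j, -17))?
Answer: 50509075034/116932597525 ≈ 0.43195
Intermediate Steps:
D = -1625078 (D = 9 - 1*1625087 = 9 - 1625087 = -1625078)
j = 4/5 (j = 3/5 + (3 - 4)**2/5 = 3/5 + (1/5)*(-1)**2 = 3/5 + (1/5)*1 = 3/5 + 1/5 = 4/5 ≈ 0.80000)
c = 29
c/2237766 + D/(-3762300) = 29/2237766 - 1625078/(-3762300) = 29*(1/2237766) - 1625078*(-1/3762300) = 29/2237766 + 812539/1881150 = 50509075034/116932597525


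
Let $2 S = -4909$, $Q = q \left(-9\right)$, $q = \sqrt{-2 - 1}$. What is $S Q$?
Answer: $\frac{44181 i \sqrt{3}}{2} \approx 38262.0 i$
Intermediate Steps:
$q = i \sqrt{3}$ ($q = \sqrt{-3} = i \sqrt{3} \approx 1.732 i$)
$Q = - 9 i \sqrt{3}$ ($Q = i \sqrt{3} \left(-9\right) = - 9 i \sqrt{3} \approx - 15.588 i$)
$S = - \frac{4909}{2}$ ($S = \frac{1}{2} \left(-4909\right) = - \frac{4909}{2} \approx -2454.5$)
$S Q = - \frac{4909 \left(- 9 i \sqrt{3}\right)}{2} = \frac{44181 i \sqrt{3}}{2}$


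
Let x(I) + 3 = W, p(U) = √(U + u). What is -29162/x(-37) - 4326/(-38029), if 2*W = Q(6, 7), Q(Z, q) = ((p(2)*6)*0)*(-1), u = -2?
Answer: 1109014676/114087 ≈ 9720.8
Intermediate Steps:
p(U) = √(-2 + U) (p(U) = √(U - 2) = √(-2 + U))
Q(Z, q) = 0 (Q(Z, q) = ((√(-2 + 2)*6)*0)*(-1) = ((√0*6)*0)*(-1) = ((0*6)*0)*(-1) = (0*0)*(-1) = 0*(-1) = 0)
W = 0 (W = (½)*0 = 0)
x(I) = -3 (x(I) = -3 + 0 = -3)
-29162/x(-37) - 4326/(-38029) = -29162/(-3) - 4326/(-38029) = -29162*(-⅓) - 4326*(-1/38029) = 29162/3 + 4326/38029 = 1109014676/114087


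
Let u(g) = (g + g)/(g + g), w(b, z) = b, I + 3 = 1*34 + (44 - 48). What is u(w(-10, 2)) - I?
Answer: -26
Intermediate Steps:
I = 27 (I = -3 + (1*34 + (44 - 48)) = -3 + (34 - 4) = -3 + 30 = 27)
u(g) = 1 (u(g) = (2*g)/((2*g)) = (2*g)*(1/(2*g)) = 1)
u(w(-10, 2)) - I = 1 - 1*27 = 1 - 27 = -26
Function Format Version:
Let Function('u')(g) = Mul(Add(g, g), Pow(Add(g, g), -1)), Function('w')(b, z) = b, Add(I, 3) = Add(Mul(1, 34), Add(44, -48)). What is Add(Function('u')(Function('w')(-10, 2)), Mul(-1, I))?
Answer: -26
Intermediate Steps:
I = 27 (I = Add(-3, Add(Mul(1, 34), Add(44, -48))) = Add(-3, Add(34, -4)) = Add(-3, 30) = 27)
Function('u')(g) = 1 (Function('u')(g) = Mul(Mul(2, g), Pow(Mul(2, g), -1)) = Mul(Mul(2, g), Mul(Rational(1, 2), Pow(g, -1))) = 1)
Add(Function('u')(Function('w')(-10, 2)), Mul(-1, I)) = Add(1, Mul(-1, 27)) = Add(1, -27) = -26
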